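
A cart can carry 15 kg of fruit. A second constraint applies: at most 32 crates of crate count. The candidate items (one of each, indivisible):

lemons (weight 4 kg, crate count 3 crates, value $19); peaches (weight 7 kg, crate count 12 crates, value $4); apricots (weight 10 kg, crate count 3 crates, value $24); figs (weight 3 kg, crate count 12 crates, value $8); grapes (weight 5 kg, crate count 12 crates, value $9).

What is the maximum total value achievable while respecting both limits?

Feasible sets respecting both limits:
- lemons+apricots: weight 14, crate count 6, value 43
- lemons+figs+grapes: weight 12, crate count 27, value 36
- apricots+grapes: weight 15, crate count 15, value 33
- apricots+figs: weight 13, crate count 15, value 32
Best: $43.

$43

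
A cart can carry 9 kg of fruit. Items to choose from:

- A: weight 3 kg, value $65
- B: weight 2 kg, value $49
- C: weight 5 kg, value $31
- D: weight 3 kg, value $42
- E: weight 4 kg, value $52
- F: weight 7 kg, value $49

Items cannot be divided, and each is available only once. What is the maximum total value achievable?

This is a 0/1 knapsack; check combinations near the capacity.
- A+B+E: weight 3+2+4=9, value 65+49+52=166
- A+B+D: weight 3+2+3=8, value 65+49+42=156
- B+D+E: weight 2+3+4=9, value 49+42+52=143
- A+E: weight 3+4=7, value 65+52=117
- A+B: weight 3+2=5, value 65+49=114
Best: $166.

$166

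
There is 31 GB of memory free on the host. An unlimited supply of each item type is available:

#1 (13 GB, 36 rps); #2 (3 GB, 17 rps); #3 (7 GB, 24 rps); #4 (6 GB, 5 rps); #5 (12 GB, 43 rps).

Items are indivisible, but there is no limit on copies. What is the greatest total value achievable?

Best value-per-unit is #2 at 17/3, and filling with it alone uses memory 10×3=30. No mix of the others beats 10×17 = 170.

170 rps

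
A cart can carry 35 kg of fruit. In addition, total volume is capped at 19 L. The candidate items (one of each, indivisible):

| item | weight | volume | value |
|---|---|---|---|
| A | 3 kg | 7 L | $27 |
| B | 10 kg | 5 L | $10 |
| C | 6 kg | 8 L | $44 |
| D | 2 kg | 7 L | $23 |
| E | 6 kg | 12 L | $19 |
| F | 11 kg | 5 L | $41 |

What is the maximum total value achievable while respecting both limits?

$95

Feasible sets respecting both limits:
- B+C+F: weight 27, volume 18, value 95
- A+D+F: weight 16, volume 19, value 91
- C+F: weight 17, volume 13, value 85
Best: $95.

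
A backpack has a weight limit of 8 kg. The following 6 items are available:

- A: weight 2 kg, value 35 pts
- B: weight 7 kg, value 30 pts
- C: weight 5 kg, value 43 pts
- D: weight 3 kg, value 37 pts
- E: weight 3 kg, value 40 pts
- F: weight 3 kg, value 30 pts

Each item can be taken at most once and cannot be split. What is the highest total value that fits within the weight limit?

112 pts

Check high-value combinations within 8 kg:
- A+D+E: weight 2+3+3=8, value 35+37+40=112
- A+E+F: weight 2+3+3=8, value 35+40+30=105
- A+D+F: weight 2+3+3=8, value 35+37+30=102
- C+E: weight 5+3=8, value 43+40=83
- C+D: weight 5+3=8, value 43+37=80
Best: 112 pts.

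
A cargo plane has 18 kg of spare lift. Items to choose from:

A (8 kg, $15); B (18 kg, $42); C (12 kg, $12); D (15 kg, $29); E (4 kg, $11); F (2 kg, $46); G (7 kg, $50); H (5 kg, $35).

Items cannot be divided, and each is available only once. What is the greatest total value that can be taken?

$142

Check high-value combinations within 18 kg:
- E+F+G+H: weight 4+2+7+5=18, value 11+46+50+35=142
- F+G+H: weight 2+7+5=14, value 46+50+35=131
- A+F+G: weight 8+2+7=17, value 15+46+50=111
- E+F+G: weight 4+2+7=13, value 11+46+50=107
- F+G: weight 2+7=9, value 46+50=96
Best: $142.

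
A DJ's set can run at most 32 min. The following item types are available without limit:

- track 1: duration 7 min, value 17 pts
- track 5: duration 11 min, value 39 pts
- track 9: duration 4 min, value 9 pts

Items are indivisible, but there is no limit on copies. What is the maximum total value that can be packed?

96 pts

Best value-per-unit is track 5 at 39/11; filling with it alone gives 2×39 = 78.
Optimal mix: 2×track 5 + 2×track 9 → duration 30, value 96.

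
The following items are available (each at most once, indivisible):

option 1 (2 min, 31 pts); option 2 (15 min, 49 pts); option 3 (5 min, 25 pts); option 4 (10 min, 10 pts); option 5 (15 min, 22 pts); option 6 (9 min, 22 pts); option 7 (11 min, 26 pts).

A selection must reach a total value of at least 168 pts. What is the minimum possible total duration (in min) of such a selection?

Subsets with value ≥ 168, sorted by total duration:
- option 1+option 2+option 3+option 5+option 6+option 7: duration 57, value 175
- option 1+option 2+option 3+option 4+option 5+option 6+option 7: duration 67, value 185
Minimum duration: 57 min.

57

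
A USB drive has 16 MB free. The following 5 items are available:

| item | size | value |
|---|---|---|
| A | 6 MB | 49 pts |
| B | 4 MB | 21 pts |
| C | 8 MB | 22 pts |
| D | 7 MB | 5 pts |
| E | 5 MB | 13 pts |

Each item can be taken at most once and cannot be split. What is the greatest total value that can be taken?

83 pts

This is a 0/1 knapsack; check combinations near the capacity.
- A+B+E: size 6+4+5=15, value 49+21+13=83
- A+C: size 6+8=14, value 49+22=71
- A+B: size 6+4=10, value 49+21=70
- A+E: size 6+5=11, value 49+13=62
Best: 83 pts.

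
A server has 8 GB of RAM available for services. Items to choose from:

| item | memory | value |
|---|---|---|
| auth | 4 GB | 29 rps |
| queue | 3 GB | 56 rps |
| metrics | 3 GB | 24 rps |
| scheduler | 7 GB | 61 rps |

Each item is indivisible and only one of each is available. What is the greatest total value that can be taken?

Check high-value combinations within 8 GB:
- auth+queue: memory 4+3=7, value 29+56=85
- queue+metrics: memory 3+3=6, value 56+24=80
- scheduler: memory 7, value 61
- queue: memory 3, value 56
- auth+metrics: memory 4+3=7, value 29+24=53
Best: 85 rps.

85 rps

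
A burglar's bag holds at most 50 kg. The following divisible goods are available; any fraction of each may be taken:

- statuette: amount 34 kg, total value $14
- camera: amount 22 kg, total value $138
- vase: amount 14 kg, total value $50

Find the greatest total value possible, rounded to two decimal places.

Take in order of value per unit:
- camera (138/22 per unit): all 22 → value 138, running total 138.00
- vase (50/14 per unit): all 14 → value 50, running total 188.00
- statuette (14/34 per unit): 14 of 34 → value 14×14/34 = 5.7647, running total 193.76
Total 193.76.

193.76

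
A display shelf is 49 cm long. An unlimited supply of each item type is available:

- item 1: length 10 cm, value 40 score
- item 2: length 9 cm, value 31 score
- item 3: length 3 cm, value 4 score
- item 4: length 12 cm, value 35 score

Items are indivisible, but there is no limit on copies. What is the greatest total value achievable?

Best value-per-unit is item 1 at 40/10; filling with it alone gives 4×40 = 160.
Optimal mix: 4×item 1 + 1×item 2 → length 49, value 191.

191 score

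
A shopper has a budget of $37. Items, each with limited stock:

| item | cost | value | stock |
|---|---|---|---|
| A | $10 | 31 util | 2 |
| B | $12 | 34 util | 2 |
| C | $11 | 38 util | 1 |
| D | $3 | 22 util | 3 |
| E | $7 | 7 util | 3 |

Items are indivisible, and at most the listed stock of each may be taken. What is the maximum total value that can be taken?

144 util

Top feasible selections:
- 2×A + 1×C + 2×D: cost 37, value 144
- 1×A + 1×C + 3×D + 1×E: cost 37, value 142
- 1×B + 1×C + 3×D: cost 32, value 138
- 1×A + 1×C + 3×D: cost 30, value 135
Best: 144 util.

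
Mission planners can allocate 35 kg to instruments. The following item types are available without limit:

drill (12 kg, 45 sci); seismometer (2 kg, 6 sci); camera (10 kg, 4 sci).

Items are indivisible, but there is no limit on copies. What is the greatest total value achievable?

120 sci

Best value-per-unit is drill at 45/12; filling with it alone gives 2×45 = 90.
Optimal mix: 2×drill + 5×seismometer → mass 34, value 120.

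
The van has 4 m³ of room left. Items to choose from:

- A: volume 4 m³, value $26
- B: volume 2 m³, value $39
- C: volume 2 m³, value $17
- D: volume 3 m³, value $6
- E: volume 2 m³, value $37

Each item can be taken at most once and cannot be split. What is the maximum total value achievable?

Check high-value combinations within 4 m³:
- B+E: volume 2+2=4, value 39+37=76
- B+C: volume 2+2=4, value 39+17=56
- C+E: volume 2+2=4, value 17+37=54
Best: $76.

$76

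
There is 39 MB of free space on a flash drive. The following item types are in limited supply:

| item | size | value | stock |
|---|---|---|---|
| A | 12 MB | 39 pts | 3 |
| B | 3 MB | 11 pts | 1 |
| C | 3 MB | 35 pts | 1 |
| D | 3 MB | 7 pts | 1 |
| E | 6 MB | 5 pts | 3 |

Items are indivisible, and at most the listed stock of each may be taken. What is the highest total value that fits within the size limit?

152 pts

Top feasible selections:
- 3×A + 1×C: size 39, value 152
- 2×A + 1×B + 1×C + 1×D + 1×E: size 39, value 136
Best: 152 pts.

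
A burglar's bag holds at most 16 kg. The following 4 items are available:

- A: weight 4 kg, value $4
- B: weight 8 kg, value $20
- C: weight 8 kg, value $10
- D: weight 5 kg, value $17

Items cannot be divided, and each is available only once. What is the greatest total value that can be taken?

$37

Check high-value combinations within 16 kg:
- B+D: weight 8+5=13, value 20+17=37
- B+C: weight 8+8=16, value 20+10=30
- C+D: weight 8+5=13, value 10+17=27
- A+B: weight 4+8=12, value 4+20=24
- A+D: weight 4+5=9, value 4+17=21
Best: $37.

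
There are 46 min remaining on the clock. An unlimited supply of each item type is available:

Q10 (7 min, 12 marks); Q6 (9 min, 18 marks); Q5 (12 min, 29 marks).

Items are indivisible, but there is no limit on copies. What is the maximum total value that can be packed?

Best value-per-unit is Q5 at 29/12; filling with it alone gives 3×29 = 87.
Optimal mix: 1×Q6 + 3×Q5 → time 45, value 105.

105 marks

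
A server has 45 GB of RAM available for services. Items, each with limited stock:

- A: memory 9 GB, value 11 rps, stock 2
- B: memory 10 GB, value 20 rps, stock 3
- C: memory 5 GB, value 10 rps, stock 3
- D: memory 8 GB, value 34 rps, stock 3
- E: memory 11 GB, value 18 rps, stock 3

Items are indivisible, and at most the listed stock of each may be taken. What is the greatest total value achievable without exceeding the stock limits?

142 rps

Top feasible selections:
- 1×B + 2×C + 3×D: memory 44, value 142
- 2×B + 3×D: memory 44, value 142
- 2×C + 3×D + 1×E: memory 45, value 140
- 1×B + 3×D + 1×E: memory 45, value 140
Best: 142 rps.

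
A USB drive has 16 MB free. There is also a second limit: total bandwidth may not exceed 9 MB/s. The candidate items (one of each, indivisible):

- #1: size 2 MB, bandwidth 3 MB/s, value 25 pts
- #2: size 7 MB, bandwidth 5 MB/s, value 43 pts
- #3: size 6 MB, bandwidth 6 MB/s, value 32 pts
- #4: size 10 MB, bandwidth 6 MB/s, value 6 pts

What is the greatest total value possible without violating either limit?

Feasible sets respecting both limits:
- #1+#2: size 9, bandwidth 8, value 68
- #1+#3: size 8, bandwidth 9, value 57
- #2: size 7, bandwidth 5, value 43
- #3: size 6, bandwidth 6, value 32
Best: 68 pts.

68 pts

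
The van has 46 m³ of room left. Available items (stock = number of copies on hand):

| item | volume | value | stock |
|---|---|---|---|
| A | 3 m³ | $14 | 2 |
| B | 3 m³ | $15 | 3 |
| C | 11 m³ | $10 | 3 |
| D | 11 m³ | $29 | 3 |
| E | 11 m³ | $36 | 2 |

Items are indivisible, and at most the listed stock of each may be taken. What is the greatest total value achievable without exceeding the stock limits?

Top feasible selections:
- 1×A + 3×B + 1×D + 2×E: volume 45, value 160
- 2×A + 2×B + 1×D + 2×E: volume 45, value 159
- 1×A + 3×B + 2×D + 1×E: volume 45, value 153
Best: $160.

$160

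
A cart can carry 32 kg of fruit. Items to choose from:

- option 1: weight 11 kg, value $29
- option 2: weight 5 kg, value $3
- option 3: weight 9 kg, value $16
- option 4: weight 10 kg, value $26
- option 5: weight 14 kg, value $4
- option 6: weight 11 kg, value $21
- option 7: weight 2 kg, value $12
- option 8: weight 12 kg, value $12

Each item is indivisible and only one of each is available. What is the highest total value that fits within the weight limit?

$83

Check high-value combinations within 32 kg:
- option 1+option 3+option 4+option 7: weight 11+9+10+2=32, value 29+16+26+12=83
- option 1+option 4+option 6: weight 11+10+11=32, value 29+26+21=76
- option 3+option 4+option 6+option 7: weight 9+10+11+2=32, value 16+26+21+12=75
Best: $83.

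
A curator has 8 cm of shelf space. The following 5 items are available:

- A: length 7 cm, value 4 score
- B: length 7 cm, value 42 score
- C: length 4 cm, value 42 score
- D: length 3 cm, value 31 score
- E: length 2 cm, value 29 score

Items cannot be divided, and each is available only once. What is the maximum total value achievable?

Check high-value combinations within 8 cm:
- C+D: length 4+3=7, value 42+31=73
- C+E: length 4+2=6, value 42+29=71
- D+E: length 3+2=5, value 31+29=60
- C: length 4, value 42
- B: length 7, value 42
Best: 73 score.

73 score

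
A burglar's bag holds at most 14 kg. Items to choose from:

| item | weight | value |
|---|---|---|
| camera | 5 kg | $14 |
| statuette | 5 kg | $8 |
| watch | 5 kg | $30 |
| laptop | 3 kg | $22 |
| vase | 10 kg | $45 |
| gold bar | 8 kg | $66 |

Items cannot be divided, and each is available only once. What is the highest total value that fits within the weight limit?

$96

Check high-value combinations within 14 kg:
- watch+gold bar: weight 5+8=13, value 30+66=96
- laptop+gold bar: weight 3+8=11, value 22+66=88
- camera+gold bar: weight 5+8=13, value 14+66=80
- statuette+gold bar: weight 5+8=13, value 8+66=74
- laptop+vase: weight 3+10=13, value 22+45=67
Best: $96.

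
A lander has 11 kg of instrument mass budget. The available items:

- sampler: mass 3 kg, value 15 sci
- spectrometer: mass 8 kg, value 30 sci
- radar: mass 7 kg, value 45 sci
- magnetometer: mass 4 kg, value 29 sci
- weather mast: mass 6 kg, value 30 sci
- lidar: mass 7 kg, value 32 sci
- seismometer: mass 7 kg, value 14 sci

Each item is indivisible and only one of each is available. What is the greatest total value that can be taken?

74 sci

Check high-value combinations within 11 kg:
- radar+magnetometer: mass 7+4=11, value 45+29=74
- magnetometer+lidar: mass 4+7=11, value 29+32=61
- sampler+radar: mass 3+7=10, value 15+45=60
- magnetometer+weather mast: mass 4+6=10, value 29+30=59
Best: 74 sci.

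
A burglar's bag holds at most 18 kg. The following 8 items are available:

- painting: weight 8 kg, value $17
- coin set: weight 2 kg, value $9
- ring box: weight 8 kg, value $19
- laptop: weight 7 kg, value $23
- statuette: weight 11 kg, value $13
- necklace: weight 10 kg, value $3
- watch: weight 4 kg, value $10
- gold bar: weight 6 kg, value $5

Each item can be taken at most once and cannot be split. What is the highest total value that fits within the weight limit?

$51

Check high-value combinations within 18 kg:
- coin set+ring box+laptop: weight 2+8+7=17, value 9+19+23=51
- painting+coin set+laptop: weight 8+2+7=17, value 17+9+23=49
- painting+coin set+ring box: weight 8+2+8=18, value 17+9+19=45
- coin set+laptop+watch: weight 2+7+4=13, value 9+23+10=42
Best: $51.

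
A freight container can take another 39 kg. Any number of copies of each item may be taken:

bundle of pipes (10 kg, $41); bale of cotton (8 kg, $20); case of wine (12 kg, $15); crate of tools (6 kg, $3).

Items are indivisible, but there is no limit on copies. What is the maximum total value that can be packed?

Best value-per-unit is bundle of pipes at 41/10; filling with it alone gives 3×41 = 123.
Optimal mix: 3×bundle of pipes + 1×bale of cotton → weight 38, value 143.

$143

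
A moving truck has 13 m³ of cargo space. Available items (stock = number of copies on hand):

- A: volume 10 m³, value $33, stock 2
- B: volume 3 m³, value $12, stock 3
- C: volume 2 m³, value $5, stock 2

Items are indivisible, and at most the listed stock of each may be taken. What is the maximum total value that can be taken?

Top feasible selections:
- 3×B + 2×C: volume 13, value 46
- 1×A + 1×B: volume 13, value 45
- 3×B + 1×C: volume 11, value 41
Best: $46.

$46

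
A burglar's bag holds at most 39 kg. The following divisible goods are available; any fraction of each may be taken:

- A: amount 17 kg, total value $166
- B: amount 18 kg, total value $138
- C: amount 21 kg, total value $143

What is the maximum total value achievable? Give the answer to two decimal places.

Take in order of value per unit:
- A (166/17 per unit): all 17 → value 166, running total 166.00
- B (138/18 per unit): all 18 → value 138, running total 304.00
- C (143/21 per unit): 4 of 21 → value 4×143/21 = 27.2381, running total 331.24
Total 331.24.

331.24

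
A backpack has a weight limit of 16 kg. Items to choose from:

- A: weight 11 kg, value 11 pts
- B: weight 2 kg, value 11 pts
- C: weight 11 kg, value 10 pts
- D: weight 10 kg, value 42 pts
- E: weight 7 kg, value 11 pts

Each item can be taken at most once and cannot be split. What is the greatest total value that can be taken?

53 pts

This is a 0/1 knapsack; check combinations near the capacity.
- B+D: weight 2+10=12, value 11+42=53
- D: weight 10, value 42
- B+E: weight 2+7=9, value 11+11=22
Best: 53 pts.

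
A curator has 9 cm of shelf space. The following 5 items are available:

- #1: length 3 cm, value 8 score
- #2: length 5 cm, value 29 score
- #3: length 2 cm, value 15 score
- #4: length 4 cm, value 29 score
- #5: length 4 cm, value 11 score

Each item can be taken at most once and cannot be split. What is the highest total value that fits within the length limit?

Check high-value combinations within 9 cm:
- #2+#4: length 5+4=9, value 29+29=58
- #1+#3+#4: length 3+2+4=9, value 8+15+29=52
- #3+#4: length 2+4=6, value 15+29=44
Best: 58 score.

58 score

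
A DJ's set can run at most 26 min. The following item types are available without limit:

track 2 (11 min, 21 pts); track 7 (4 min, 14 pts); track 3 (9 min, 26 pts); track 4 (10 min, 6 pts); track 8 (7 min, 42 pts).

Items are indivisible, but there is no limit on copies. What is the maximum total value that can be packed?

Best value-per-unit is track 8 at 42/7; filling with it alone gives 3×42 = 126.
Optimal mix: 1×track 7 + 3×track 8 → duration 25, value 140.

140 pts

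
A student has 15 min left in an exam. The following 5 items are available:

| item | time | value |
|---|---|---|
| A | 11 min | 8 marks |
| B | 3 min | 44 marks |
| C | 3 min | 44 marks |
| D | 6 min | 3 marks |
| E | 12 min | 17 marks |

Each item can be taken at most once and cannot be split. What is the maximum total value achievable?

Check high-value combinations within 15 min:
- B+C+D: time 3+3+6=12, value 44+44+3=91
- B+C: time 3+3=6, value 44+44=88
- B+E: time 3+12=15, value 44+17=61
- C+E: time 3+12=15, value 44+17=61
Best: 91 marks.

91 marks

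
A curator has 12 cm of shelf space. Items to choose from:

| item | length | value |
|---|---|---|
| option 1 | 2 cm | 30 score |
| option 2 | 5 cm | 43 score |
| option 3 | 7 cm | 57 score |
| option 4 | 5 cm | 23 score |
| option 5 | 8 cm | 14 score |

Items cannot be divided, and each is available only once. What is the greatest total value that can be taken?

Check high-value combinations within 12 cm:
- option 2+option 3: length 5+7=12, value 43+57=100
- option 1+option 2+option 4: length 2+5+5=12, value 30+43+23=96
- option 1+option 3: length 2+7=9, value 30+57=87
- option 3+option 4: length 7+5=12, value 57+23=80
Best: 100 score.

100 score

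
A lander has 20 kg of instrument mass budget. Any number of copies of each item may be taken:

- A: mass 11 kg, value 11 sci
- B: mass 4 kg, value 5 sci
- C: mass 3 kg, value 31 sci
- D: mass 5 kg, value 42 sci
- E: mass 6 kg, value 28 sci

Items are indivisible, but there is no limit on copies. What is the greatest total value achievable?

Best value-per-unit is C at 31/3; filling with it alone gives 6×31 = 186.
Optimal mix: 5×C + 1×D → mass 20, value 197.

197 sci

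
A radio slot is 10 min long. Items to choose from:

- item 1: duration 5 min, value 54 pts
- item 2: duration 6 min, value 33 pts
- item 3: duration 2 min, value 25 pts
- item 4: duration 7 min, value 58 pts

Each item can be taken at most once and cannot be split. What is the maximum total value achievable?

Check high-value combinations within 10 min:
- item 3+item 4: duration 2+7=9, value 25+58=83
- item 1+item 3: duration 5+2=7, value 54+25=79
- item 4: duration 7, value 58
- item 2+item 3: duration 6+2=8, value 33+25=58
Best: 83 pts.

83 pts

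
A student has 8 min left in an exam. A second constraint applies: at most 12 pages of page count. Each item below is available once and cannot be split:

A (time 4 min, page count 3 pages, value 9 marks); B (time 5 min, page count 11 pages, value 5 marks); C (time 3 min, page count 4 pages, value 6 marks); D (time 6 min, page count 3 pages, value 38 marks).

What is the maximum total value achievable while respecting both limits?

Feasible sets respecting both limits:
- D: time 6, page count 3, value 38
- A+C: time 7, page count 7, value 15
- A: time 4, page count 3, value 9
- C: time 3, page count 4, value 6
Best: 38 marks.

38 marks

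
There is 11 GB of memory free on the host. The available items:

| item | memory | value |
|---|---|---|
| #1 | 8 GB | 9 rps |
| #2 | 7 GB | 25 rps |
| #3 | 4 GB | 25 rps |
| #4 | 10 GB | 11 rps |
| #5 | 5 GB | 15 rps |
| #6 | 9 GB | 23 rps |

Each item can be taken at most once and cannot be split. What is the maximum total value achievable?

50 rps

Check high-value combinations within 11 GB:
- #2+#3: memory 7+4=11, value 25+25=50
- #3+#5: memory 4+5=9, value 25+15=40
- #3: memory 4, value 25
Best: 50 rps.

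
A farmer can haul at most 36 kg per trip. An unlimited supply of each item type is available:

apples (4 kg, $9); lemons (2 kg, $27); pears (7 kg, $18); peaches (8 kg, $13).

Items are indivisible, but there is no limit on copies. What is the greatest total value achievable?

Best value-per-unit is lemons at 27/2, and filling with it alone uses weight 18×2=36. No mix of the others beats 18×27 = 486.

$486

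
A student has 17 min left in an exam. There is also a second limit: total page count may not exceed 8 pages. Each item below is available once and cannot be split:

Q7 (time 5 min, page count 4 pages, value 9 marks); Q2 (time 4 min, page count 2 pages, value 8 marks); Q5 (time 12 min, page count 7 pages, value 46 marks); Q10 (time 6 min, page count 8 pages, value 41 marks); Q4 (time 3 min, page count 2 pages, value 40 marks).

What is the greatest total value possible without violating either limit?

57 marks

Feasible sets respecting both limits:
- Q7+Q2+Q4: time 12, page count 8, value 57
- Q7+Q4: time 8, page count 6, value 49
- Q2+Q4: time 7, page count 4, value 48
Best: 57 marks.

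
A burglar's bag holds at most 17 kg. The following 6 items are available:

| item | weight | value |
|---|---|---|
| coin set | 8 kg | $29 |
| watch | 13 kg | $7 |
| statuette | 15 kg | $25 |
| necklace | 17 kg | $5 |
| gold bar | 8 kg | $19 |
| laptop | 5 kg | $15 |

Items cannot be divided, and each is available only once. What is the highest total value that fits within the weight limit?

$48

This is a 0/1 knapsack; check combinations near the capacity.
- coin set+gold bar: weight 8+8=16, value 29+19=48
- coin set+laptop: weight 8+5=13, value 29+15=44
- gold bar+laptop: weight 8+5=13, value 19+15=34
- coin set: weight 8, value 29
Best: $48.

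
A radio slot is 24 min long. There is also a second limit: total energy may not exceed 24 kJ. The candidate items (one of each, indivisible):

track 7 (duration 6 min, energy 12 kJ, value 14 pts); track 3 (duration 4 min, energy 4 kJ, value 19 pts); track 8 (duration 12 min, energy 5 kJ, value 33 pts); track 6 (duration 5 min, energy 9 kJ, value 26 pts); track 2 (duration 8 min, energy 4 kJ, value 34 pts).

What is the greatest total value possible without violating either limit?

Feasible sets respecting both limits:
- track 3+track 8+track 2: duration 24, energy 13, value 86
- track 3+track 6+track 2: duration 17, energy 17, value 79
- track 3+track 8+track 6: duration 21, energy 18, value 78
Best: 86 pts.

86 pts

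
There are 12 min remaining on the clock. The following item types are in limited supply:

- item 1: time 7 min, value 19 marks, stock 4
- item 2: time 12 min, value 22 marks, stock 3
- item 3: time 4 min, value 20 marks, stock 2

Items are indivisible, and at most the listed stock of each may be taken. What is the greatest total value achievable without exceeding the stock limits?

40 marks

Top feasible selections:
- 2×item 3: time 8, value 40
- 1×item 1 + 1×item 3: time 11, value 39
Best: 40 marks.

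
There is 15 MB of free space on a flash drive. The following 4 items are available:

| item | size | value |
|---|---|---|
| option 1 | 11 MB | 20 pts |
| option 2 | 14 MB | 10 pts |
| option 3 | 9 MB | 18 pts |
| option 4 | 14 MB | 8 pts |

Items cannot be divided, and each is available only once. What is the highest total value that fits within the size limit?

20 pts

Check high-value combinations within 15 MB:
- option 1: size 11, value 20
- option 3: size 9, value 18
- option 2: size 14, value 10
Best: 20 pts.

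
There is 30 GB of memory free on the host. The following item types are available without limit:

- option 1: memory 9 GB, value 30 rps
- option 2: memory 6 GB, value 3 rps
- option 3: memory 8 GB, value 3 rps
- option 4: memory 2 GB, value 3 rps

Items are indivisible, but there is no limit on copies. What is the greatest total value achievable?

Best value-per-unit is option 1 at 30/9; filling with it alone gives 3×30 = 90.
Optimal mix: 3×option 1 + 1×option 4 → memory 29, value 93.

93 rps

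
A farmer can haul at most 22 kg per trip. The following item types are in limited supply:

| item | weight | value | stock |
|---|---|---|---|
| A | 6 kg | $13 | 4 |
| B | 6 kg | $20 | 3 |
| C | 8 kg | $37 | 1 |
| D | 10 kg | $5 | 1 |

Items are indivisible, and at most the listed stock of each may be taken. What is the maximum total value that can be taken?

$77

Top feasible selections:
- 2×B + 1×C: weight 20, value 77
- 1×A + 1×B + 1×C: weight 20, value 70
Best: $77.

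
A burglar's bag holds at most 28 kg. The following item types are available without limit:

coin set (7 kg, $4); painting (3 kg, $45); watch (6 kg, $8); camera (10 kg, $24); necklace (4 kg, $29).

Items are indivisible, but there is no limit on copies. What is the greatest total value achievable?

Best value-per-unit is painting at 45/3, and filling with it alone uses weight 9×3=27. No mix of the others beats 9×45 = 405.

$405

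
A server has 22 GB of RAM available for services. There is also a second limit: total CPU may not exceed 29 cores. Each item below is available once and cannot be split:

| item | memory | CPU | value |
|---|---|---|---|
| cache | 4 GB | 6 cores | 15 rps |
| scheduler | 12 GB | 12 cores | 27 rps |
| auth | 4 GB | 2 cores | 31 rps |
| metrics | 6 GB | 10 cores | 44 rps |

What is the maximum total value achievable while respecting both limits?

102 rps

Feasible sets respecting both limits:
- scheduler+auth+metrics: memory 22, CPU 24, value 102
- cache+auth+metrics: memory 14, CPU 18, value 90
- cache+scheduler+metrics: memory 22, CPU 28, value 86
Best: 102 rps.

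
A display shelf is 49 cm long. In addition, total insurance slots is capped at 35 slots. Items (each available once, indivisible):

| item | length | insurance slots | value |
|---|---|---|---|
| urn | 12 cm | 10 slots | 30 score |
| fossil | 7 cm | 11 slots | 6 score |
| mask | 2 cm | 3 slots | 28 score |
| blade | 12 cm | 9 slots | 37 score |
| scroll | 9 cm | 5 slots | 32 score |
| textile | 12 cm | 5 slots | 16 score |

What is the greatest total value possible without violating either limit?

Feasible sets respecting both limits:
- urn+mask+blade+scroll+textile: length 47, insurance slots 32, value 143
- urn+mask+blade+scroll: length 35, insurance slots 27, value 127
- fossil+mask+blade+scroll+textile: length 42, insurance slots 33, value 119
- urn+blade+scroll+textile: length 45, insurance slots 29, value 115
Best: 143 score.

143 score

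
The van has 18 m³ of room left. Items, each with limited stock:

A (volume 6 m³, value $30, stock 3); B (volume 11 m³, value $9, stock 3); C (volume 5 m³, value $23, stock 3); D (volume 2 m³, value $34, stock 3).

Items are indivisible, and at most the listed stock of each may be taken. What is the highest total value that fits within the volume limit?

Best selections within volume 18 and stock limits:
- 2×A + 3×D: volume 18, value 162
- 1×A + 1×C + 3×D: volume 17, value 155
Best: $162.

$162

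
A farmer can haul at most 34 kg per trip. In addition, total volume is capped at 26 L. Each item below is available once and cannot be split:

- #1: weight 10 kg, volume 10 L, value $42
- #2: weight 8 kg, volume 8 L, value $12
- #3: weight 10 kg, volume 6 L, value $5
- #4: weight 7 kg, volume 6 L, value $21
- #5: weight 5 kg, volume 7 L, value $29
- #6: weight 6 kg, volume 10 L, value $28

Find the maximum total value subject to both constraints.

$92

Feasible sets respecting both limits:
- #1+#4+#5: weight 22, volume 23, value 92
- #1+#4+#6: weight 23, volume 26, value 91
- #1+#2+#5: weight 23, volume 25, value 83
- #4+#5+#6: weight 18, volume 23, value 78
Best: $92.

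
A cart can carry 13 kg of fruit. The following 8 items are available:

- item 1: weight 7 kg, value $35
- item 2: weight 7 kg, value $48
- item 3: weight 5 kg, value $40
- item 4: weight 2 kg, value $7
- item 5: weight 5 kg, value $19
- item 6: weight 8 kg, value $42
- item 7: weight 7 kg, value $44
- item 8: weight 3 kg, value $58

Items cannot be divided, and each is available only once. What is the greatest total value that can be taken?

$117

Check high-value combinations within 13 kg:
- item 3+item 5+item 8: weight 5+5+3=13, value 40+19+58=117
- item 2+item 4+item 8: weight 7+2+3=12, value 48+7+58=113
- item 4+item 7+item 8: weight 2+7+3=12, value 7+44+58=109
- item 4+item 6+item 8: weight 2+8+3=13, value 7+42+58=107
Best: $117.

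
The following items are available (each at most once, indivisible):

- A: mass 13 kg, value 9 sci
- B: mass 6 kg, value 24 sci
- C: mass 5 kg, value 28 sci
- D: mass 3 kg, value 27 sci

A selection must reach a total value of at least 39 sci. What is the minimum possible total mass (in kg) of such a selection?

8

Subsets with value ≥ 39, sorted by total mass:
- C+D: mass 8, value 55
- B+D: mass 9, value 51
- B+C: mass 11, value 52
- B+C+D: mass 14, value 79
Minimum mass: 8 kg.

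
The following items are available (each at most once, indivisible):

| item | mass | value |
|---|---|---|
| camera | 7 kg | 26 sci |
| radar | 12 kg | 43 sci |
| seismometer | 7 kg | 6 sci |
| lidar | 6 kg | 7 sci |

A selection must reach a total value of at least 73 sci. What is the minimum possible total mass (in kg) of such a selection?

25

Subsets with value ≥ 73, sorted by total mass:
- camera+radar+lidar: mass 25, value 76
- camera+radar+seismometer: mass 26, value 75
Minimum mass: 25 kg.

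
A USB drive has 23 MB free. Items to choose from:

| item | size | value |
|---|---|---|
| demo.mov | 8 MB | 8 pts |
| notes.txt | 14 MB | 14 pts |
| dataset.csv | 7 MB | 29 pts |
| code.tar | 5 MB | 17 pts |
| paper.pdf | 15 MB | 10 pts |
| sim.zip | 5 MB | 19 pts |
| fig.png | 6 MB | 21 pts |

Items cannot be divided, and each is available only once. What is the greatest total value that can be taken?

This is a 0/1 knapsack; check combinations near the capacity.
- dataset.csv+code.tar+sim.zip+fig.png: size 7+5+5+6=23, value 29+17+19+21=86
- dataset.csv+sim.zip+fig.png: size 7+5+6=18, value 29+19+21=69
- dataset.csv+code.tar+fig.png: size 7+5+6=18, value 29+17+21=67
- dataset.csv+code.tar+sim.zip: size 7+5+5=17, value 29+17+19=65
Best: 86 pts.

86 pts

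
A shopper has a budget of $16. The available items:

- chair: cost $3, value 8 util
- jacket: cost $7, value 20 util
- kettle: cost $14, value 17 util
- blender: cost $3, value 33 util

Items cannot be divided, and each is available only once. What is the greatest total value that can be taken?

61 util

This is a 0/1 knapsack; check combinations near the capacity.
- chair+jacket+blender: cost 3+7+3=13, value 8+20+33=61
- jacket+blender: cost 7+3=10, value 20+33=53
- chair+blender: cost 3+3=6, value 8+33=41
- blender: cost 3, value 33
Best: 61 util.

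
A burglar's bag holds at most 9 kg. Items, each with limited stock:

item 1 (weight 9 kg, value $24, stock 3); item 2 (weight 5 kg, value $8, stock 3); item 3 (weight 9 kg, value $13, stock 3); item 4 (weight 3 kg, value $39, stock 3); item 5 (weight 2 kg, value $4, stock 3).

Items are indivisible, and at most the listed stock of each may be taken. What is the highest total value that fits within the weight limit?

Best selections within weight 9 and stock limits:
- 3×item 4: weight 9, value 117
- 2×item 4 + 1×item 5: weight 8, value 82
- 2×item 4: weight 6, value 78
- 1×item 4 + 3×item 5: weight 9, value 51
Best: $117.

$117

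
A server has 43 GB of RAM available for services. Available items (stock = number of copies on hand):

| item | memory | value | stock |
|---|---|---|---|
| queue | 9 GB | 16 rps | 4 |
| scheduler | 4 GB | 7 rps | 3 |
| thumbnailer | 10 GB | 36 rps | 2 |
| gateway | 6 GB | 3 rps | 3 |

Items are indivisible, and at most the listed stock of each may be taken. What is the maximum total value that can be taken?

Top feasible selections:
- 2×queue + 1×scheduler + 2×thumbnailer: memory 42, value 111
- 1×queue + 3×scheduler + 2×thumbnailer: memory 41, value 109
- 1×queue + 2×scheduler + 2×thumbnailer + 1×gateway: memory 43, value 105
- 2×queue + 2×thumbnailer: memory 38, value 104
Best: 111 rps.

111 rps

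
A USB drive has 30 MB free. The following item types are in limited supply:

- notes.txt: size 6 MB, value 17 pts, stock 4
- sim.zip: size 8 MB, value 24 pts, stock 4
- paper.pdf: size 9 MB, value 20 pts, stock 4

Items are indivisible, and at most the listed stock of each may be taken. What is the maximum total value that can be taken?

Best selections within size 30 and stock limits:
- 1×notes.txt + 3×sim.zip: size 30, value 89
- 2×notes.txt + 2×sim.zip: size 28, value 82
Best: 89 pts.

89 pts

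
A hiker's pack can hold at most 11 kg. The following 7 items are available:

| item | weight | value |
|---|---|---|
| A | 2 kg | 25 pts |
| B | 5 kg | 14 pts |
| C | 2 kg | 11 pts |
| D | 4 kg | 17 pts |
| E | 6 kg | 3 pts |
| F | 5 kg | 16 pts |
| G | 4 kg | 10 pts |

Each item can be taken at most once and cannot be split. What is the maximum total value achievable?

Check high-value combinations within 11 kg:
- A+D+F: weight 2+4+5=11, value 25+17+16=58
- A+B+D: weight 2+5+4=11, value 25+14+17=56
- A+C+D: weight 2+2+4=8, value 25+11+17=53
- A+C+F: weight 2+2+5=9, value 25+11+16=52
- A+D+G: weight 2+4+4=10, value 25+17+10=52
Best: 58 pts.

58 pts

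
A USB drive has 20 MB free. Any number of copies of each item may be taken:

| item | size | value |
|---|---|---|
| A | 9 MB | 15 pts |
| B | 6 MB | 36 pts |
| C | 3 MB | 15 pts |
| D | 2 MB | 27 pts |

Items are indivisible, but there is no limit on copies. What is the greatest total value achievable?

Best value-per-unit is D at 27/2, and filling with it alone uses size 10×2=20. No mix of the others beats 10×27 = 270.

270 pts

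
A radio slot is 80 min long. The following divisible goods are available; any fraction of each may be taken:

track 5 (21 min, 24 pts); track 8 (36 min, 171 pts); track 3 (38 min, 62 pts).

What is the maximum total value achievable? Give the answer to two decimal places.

Take in order of value per unit:
- track 8 (171/36 per unit): all 36 → value 171, running total 171.00
- track 3 (62/38 per unit): all 38 → value 62, running total 233.00
- track 5 (24/21 per unit): 6 of 21 → value 6×24/21 = 6.8571, running total 239.86
Total 239.86.

239.86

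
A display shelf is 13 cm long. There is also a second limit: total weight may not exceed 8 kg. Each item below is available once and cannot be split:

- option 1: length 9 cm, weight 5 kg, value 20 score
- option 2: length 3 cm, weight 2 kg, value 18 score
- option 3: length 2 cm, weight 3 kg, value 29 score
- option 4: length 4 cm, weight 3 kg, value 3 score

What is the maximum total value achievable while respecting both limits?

Feasible sets respecting both limits:
- option 2+option 3+option 4: length 9, weight 8, value 50
- option 1+option 3: length 11, weight 8, value 49
- option 2+option 3: length 5, weight 5, value 47
- option 1+option 2: length 12, weight 7, value 38
Best: 50 score.

50 score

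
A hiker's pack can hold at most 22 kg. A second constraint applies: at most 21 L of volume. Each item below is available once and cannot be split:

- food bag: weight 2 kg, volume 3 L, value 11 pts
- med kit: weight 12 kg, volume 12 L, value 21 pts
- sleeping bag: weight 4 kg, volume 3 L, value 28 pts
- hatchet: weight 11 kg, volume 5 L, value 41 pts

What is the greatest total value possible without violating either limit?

Feasible sets respecting both limits:
- food bag+sleeping bag+hatchet: weight 17, volume 11, value 80
- sleeping bag+hatchet: weight 15, volume 8, value 69
- food bag+med kit+sleeping bag: weight 18, volume 18, value 60
- food bag+hatchet: weight 13, volume 8, value 52
Best: 80 pts.

80 pts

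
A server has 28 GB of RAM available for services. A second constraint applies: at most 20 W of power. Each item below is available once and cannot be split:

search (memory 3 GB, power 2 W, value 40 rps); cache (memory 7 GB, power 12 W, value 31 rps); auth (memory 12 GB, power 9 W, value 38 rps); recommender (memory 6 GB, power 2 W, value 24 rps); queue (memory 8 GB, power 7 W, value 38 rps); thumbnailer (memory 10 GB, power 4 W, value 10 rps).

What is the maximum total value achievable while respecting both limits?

Feasible sets respecting both limits:
- search+auth+queue: memory 23, power 18, value 116
- search+recommender+queue+thumbnailer: memory 27, power 15, value 112
- search+cache+recommender+thumbnailer: memory 26, power 20, value 105
- search+auth+recommender: memory 21, power 13, value 102
Best: 116 rps.

116 rps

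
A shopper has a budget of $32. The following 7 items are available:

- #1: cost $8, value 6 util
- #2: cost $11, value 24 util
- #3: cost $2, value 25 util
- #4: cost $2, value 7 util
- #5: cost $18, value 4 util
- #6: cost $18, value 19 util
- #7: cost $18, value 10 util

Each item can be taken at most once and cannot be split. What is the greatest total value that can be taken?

This is a 0/1 knapsack; check combinations near the capacity.
- #2+#3+#6: cost 11+2+18=31, value 24+25+19=68
- #1+#2+#3+#4: cost 8+11+2+2=23, value 6+24+25+7=62
- #2+#3+#7: cost 11+2+18=31, value 24+25+10=59
Best: 68 util.

68 util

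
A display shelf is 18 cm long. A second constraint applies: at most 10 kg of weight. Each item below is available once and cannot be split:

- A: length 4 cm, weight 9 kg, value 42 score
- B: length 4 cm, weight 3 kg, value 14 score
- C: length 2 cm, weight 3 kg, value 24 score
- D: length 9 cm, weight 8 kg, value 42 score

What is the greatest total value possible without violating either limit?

42 score

Feasible sets respecting both limits:
- A: length 4, weight 9, value 42
- D: length 9, weight 8, value 42
- B+C: length 6, weight 6, value 38
Best: 42 score.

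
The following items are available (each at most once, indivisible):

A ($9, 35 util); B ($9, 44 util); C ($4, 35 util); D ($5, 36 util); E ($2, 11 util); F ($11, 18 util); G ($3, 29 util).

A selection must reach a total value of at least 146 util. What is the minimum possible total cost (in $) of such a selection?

Subsets with value ≥ 146, sorted by total cost:
- B+C+D+E+G: cost 23, value 155
- A+C+D+E+G: cost 23, value 146
- A+B+C+E+G: cost 27, value 154
- A+B+C+D: cost 27, value 150
Minimum cost: 23 $.

23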